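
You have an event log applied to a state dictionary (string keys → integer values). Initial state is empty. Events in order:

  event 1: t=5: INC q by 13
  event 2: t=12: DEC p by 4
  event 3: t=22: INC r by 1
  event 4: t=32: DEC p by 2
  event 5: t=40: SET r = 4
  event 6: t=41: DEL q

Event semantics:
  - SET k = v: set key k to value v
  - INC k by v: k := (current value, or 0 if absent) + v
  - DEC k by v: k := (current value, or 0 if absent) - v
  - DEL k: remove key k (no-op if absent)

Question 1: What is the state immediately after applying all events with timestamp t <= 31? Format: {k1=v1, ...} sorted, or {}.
Apply events with t <= 31 (3 events):
  after event 1 (t=5: INC q by 13): {q=13}
  after event 2 (t=12: DEC p by 4): {p=-4, q=13}
  after event 3 (t=22: INC r by 1): {p=-4, q=13, r=1}

Answer: {p=-4, q=13, r=1}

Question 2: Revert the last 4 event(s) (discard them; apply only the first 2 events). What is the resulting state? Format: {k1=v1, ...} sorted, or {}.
Keep first 2 events (discard last 4):
  after event 1 (t=5: INC q by 13): {q=13}
  after event 2 (t=12: DEC p by 4): {p=-4, q=13}

Answer: {p=-4, q=13}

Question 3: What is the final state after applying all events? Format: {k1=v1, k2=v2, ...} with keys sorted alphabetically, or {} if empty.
Answer: {p=-6, r=4}

Derivation:
  after event 1 (t=5: INC q by 13): {q=13}
  after event 2 (t=12: DEC p by 4): {p=-4, q=13}
  after event 3 (t=22: INC r by 1): {p=-4, q=13, r=1}
  after event 4 (t=32: DEC p by 2): {p=-6, q=13, r=1}
  after event 5 (t=40: SET r = 4): {p=-6, q=13, r=4}
  after event 6 (t=41: DEL q): {p=-6, r=4}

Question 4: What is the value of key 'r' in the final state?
Answer: 4

Derivation:
Track key 'r' through all 6 events:
  event 1 (t=5: INC q by 13): r unchanged
  event 2 (t=12: DEC p by 4): r unchanged
  event 3 (t=22: INC r by 1): r (absent) -> 1
  event 4 (t=32: DEC p by 2): r unchanged
  event 5 (t=40: SET r = 4): r 1 -> 4
  event 6 (t=41: DEL q): r unchanged
Final: r = 4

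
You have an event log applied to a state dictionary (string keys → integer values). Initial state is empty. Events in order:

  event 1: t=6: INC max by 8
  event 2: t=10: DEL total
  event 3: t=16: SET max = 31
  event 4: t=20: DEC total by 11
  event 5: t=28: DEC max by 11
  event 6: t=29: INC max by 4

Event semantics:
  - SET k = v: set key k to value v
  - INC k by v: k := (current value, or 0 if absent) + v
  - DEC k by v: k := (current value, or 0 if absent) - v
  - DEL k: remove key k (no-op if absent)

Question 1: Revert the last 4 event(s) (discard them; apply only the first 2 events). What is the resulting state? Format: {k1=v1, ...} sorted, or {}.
Keep first 2 events (discard last 4):
  after event 1 (t=6: INC max by 8): {max=8}
  after event 2 (t=10: DEL total): {max=8}

Answer: {max=8}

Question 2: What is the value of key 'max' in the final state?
Answer: 24

Derivation:
Track key 'max' through all 6 events:
  event 1 (t=6: INC max by 8): max (absent) -> 8
  event 2 (t=10: DEL total): max unchanged
  event 3 (t=16: SET max = 31): max 8 -> 31
  event 4 (t=20: DEC total by 11): max unchanged
  event 5 (t=28: DEC max by 11): max 31 -> 20
  event 6 (t=29: INC max by 4): max 20 -> 24
Final: max = 24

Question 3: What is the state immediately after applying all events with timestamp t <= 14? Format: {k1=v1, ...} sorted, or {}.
Answer: {max=8}

Derivation:
Apply events with t <= 14 (2 events):
  after event 1 (t=6: INC max by 8): {max=8}
  after event 2 (t=10: DEL total): {max=8}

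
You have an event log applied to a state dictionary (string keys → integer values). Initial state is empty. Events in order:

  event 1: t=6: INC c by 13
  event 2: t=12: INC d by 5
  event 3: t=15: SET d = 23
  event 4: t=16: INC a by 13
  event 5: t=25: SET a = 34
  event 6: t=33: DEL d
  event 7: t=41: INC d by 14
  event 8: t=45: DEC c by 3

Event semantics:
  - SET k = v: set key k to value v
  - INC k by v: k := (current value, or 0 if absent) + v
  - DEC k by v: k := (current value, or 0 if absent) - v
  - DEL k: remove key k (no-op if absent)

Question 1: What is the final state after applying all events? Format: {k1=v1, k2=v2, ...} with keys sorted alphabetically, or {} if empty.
  after event 1 (t=6: INC c by 13): {c=13}
  after event 2 (t=12: INC d by 5): {c=13, d=5}
  after event 3 (t=15: SET d = 23): {c=13, d=23}
  after event 4 (t=16: INC a by 13): {a=13, c=13, d=23}
  after event 5 (t=25: SET a = 34): {a=34, c=13, d=23}
  after event 6 (t=33: DEL d): {a=34, c=13}
  after event 7 (t=41: INC d by 14): {a=34, c=13, d=14}
  after event 8 (t=45: DEC c by 3): {a=34, c=10, d=14}

Answer: {a=34, c=10, d=14}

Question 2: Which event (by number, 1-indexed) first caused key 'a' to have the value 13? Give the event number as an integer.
Looking for first event where a becomes 13:
  event 4: a (absent) -> 13  <-- first match

Answer: 4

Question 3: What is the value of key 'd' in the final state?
Answer: 14

Derivation:
Track key 'd' through all 8 events:
  event 1 (t=6: INC c by 13): d unchanged
  event 2 (t=12: INC d by 5): d (absent) -> 5
  event 3 (t=15: SET d = 23): d 5 -> 23
  event 4 (t=16: INC a by 13): d unchanged
  event 5 (t=25: SET a = 34): d unchanged
  event 6 (t=33: DEL d): d 23 -> (absent)
  event 7 (t=41: INC d by 14): d (absent) -> 14
  event 8 (t=45: DEC c by 3): d unchanged
Final: d = 14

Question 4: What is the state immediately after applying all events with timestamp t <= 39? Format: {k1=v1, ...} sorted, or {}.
Apply events with t <= 39 (6 events):
  after event 1 (t=6: INC c by 13): {c=13}
  after event 2 (t=12: INC d by 5): {c=13, d=5}
  after event 3 (t=15: SET d = 23): {c=13, d=23}
  after event 4 (t=16: INC a by 13): {a=13, c=13, d=23}
  after event 5 (t=25: SET a = 34): {a=34, c=13, d=23}
  after event 6 (t=33: DEL d): {a=34, c=13}

Answer: {a=34, c=13}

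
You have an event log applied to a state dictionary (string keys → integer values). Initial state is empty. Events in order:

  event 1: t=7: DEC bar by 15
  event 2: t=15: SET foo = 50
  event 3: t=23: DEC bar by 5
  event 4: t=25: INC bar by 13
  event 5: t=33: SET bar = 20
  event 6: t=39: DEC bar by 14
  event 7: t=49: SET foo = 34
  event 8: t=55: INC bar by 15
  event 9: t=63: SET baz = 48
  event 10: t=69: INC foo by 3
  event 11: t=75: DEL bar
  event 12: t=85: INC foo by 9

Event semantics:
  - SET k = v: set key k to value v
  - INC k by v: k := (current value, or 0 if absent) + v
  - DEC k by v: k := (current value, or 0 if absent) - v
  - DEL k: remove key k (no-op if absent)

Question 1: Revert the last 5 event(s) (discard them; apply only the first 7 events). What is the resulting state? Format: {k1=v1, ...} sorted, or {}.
Keep first 7 events (discard last 5):
  after event 1 (t=7: DEC bar by 15): {bar=-15}
  after event 2 (t=15: SET foo = 50): {bar=-15, foo=50}
  after event 3 (t=23: DEC bar by 5): {bar=-20, foo=50}
  after event 4 (t=25: INC bar by 13): {bar=-7, foo=50}
  after event 5 (t=33: SET bar = 20): {bar=20, foo=50}
  after event 6 (t=39: DEC bar by 14): {bar=6, foo=50}
  after event 7 (t=49: SET foo = 34): {bar=6, foo=34}

Answer: {bar=6, foo=34}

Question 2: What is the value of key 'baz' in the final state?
Track key 'baz' through all 12 events:
  event 1 (t=7: DEC bar by 15): baz unchanged
  event 2 (t=15: SET foo = 50): baz unchanged
  event 3 (t=23: DEC bar by 5): baz unchanged
  event 4 (t=25: INC bar by 13): baz unchanged
  event 5 (t=33: SET bar = 20): baz unchanged
  event 6 (t=39: DEC bar by 14): baz unchanged
  event 7 (t=49: SET foo = 34): baz unchanged
  event 8 (t=55: INC bar by 15): baz unchanged
  event 9 (t=63: SET baz = 48): baz (absent) -> 48
  event 10 (t=69: INC foo by 3): baz unchanged
  event 11 (t=75: DEL bar): baz unchanged
  event 12 (t=85: INC foo by 9): baz unchanged
Final: baz = 48

Answer: 48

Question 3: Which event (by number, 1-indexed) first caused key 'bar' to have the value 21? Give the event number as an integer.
Looking for first event where bar becomes 21:
  event 1: bar = -15
  event 2: bar = -15
  event 3: bar = -20
  event 4: bar = -7
  event 5: bar = 20
  event 6: bar = 6
  event 7: bar = 6
  event 8: bar 6 -> 21  <-- first match

Answer: 8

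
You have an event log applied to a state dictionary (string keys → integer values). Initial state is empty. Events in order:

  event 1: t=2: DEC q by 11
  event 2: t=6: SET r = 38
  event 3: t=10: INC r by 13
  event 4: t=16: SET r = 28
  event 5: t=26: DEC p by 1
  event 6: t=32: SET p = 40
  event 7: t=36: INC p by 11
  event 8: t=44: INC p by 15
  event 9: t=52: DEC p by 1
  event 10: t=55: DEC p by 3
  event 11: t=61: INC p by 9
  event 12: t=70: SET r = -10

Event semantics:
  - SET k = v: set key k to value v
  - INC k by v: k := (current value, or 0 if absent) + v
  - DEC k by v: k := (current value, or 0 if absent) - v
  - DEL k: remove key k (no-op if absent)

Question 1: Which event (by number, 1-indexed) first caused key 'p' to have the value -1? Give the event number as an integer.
Looking for first event where p becomes -1:
  event 5: p (absent) -> -1  <-- first match

Answer: 5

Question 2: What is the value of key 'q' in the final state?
Answer: -11

Derivation:
Track key 'q' through all 12 events:
  event 1 (t=2: DEC q by 11): q (absent) -> -11
  event 2 (t=6: SET r = 38): q unchanged
  event 3 (t=10: INC r by 13): q unchanged
  event 4 (t=16: SET r = 28): q unchanged
  event 5 (t=26: DEC p by 1): q unchanged
  event 6 (t=32: SET p = 40): q unchanged
  event 7 (t=36: INC p by 11): q unchanged
  event 8 (t=44: INC p by 15): q unchanged
  event 9 (t=52: DEC p by 1): q unchanged
  event 10 (t=55: DEC p by 3): q unchanged
  event 11 (t=61: INC p by 9): q unchanged
  event 12 (t=70: SET r = -10): q unchanged
Final: q = -11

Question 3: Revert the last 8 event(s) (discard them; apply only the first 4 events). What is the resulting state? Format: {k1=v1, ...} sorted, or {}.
Answer: {q=-11, r=28}

Derivation:
Keep first 4 events (discard last 8):
  after event 1 (t=2: DEC q by 11): {q=-11}
  after event 2 (t=6: SET r = 38): {q=-11, r=38}
  after event 3 (t=10: INC r by 13): {q=-11, r=51}
  after event 4 (t=16: SET r = 28): {q=-11, r=28}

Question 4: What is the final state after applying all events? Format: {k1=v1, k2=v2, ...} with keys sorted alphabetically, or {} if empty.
Answer: {p=71, q=-11, r=-10}

Derivation:
  after event 1 (t=2: DEC q by 11): {q=-11}
  after event 2 (t=6: SET r = 38): {q=-11, r=38}
  after event 3 (t=10: INC r by 13): {q=-11, r=51}
  after event 4 (t=16: SET r = 28): {q=-11, r=28}
  after event 5 (t=26: DEC p by 1): {p=-1, q=-11, r=28}
  after event 6 (t=32: SET p = 40): {p=40, q=-11, r=28}
  after event 7 (t=36: INC p by 11): {p=51, q=-11, r=28}
  after event 8 (t=44: INC p by 15): {p=66, q=-11, r=28}
  after event 9 (t=52: DEC p by 1): {p=65, q=-11, r=28}
  after event 10 (t=55: DEC p by 3): {p=62, q=-11, r=28}
  after event 11 (t=61: INC p by 9): {p=71, q=-11, r=28}
  after event 12 (t=70: SET r = -10): {p=71, q=-11, r=-10}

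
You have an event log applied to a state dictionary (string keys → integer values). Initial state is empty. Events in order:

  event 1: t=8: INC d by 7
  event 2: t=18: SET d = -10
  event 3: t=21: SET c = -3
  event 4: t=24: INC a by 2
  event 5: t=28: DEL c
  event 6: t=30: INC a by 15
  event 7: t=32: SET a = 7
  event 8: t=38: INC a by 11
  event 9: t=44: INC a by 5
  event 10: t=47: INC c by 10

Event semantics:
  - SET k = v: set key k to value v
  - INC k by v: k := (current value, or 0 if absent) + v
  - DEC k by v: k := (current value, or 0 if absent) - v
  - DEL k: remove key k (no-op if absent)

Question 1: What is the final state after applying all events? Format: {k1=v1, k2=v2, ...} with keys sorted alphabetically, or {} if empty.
Answer: {a=23, c=10, d=-10}

Derivation:
  after event 1 (t=8: INC d by 7): {d=7}
  after event 2 (t=18: SET d = -10): {d=-10}
  after event 3 (t=21: SET c = -3): {c=-3, d=-10}
  after event 4 (t=24: INC a by 2): {a=2, c=-3, d=-10}
  after event 5 (t=28: DEL c): {a=2, d=-10}
  after event 6 (t=30: INC a by 15): {a=17, d=-10}
  after event 7 (t=32: SET a = 7): {a=7, d=-10}
  after event 8 (t=38: INC a by 11): {a=18, d=-10}
  after event 9 (t=44: INC a by 5): {a=23, d=-10}
  after event 10 (t=47: INC c by 10): {a=23, c=10, d=-10}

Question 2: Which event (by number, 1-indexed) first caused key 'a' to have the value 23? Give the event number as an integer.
Looking for first event where a becomes 23:
  event 4: a = 2
  event 5: a = 2
  event 6: a = 17
  event 7: a = 7
  event 8: a = 18
  event 9: a 18 -> 23  <-- first match

Answer: 9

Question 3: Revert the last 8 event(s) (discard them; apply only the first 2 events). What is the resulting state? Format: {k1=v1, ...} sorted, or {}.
Keep first 2 events (discard last 8):
  after event 1 (t=8: INC d by 7): {d=7}
  after event 2 (t=18: SET d = -10): {d=-10}

Answer: {d=-10}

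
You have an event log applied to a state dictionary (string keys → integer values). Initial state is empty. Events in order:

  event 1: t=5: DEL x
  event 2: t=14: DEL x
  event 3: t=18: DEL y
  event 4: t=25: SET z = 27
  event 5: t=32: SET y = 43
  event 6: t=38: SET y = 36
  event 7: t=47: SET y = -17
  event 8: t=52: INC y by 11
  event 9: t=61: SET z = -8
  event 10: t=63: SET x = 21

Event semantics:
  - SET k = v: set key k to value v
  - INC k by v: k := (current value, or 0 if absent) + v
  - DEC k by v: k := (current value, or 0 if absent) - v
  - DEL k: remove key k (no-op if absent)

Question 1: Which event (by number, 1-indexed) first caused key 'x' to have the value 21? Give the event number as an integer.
Answer: 10

Derivation:
Looking for first event where x becomes 21:
  event 10: x (absent) -> 21  <-- first match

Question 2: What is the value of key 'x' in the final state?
Track key 'x' through all 10 events:
  event 1 (t=5: DEL x): x (absent) -> (absent)
  event 2 (t=14: DEL x): x (absent) -> (absent)
  event 3 (t=18: DEL y): x unchanged
  event 4 (t=25: SET z = 27): x unchanged
  event 5 (t=32: SET y = 43): x unchanged
  event 6 (t=38: SET y = 36): x unchanged
  event 7 (t=47: SET y = -17): x unchanged
  event 8 (t=52: INC y by 11): x unchanged
  event 9 (t=61: SET z = -8): x unchanged
  event 10 (t=63: SET x = 21): x (absent) -> 21
Final: x = 21

Answer: 21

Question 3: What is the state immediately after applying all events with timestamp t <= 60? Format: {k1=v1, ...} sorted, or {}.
Apply events with t <= 60 (8 events):
  after event 1 (t=5: DEL x): {}
  after event 2 (t=14: DEL x): {}
  after event 3 (t=18: DEL y): {}
  after event 4 (t=25: SET z = 27): {z=27}
  after event 5 (t=32: SET y = 43): {y=43, z=27}
  after event 6 (t=38: SET y = 36): {y=36, z=27}
  after event 7 (t=47: SET y = -17): {y=-17, z=27}
  after event 8 (t=52: INC y by 11): {y=-6, z=27}

Answer: {y=-6, z=27}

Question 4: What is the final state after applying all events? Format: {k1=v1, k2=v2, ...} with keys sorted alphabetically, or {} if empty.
  after event 1 (t=5: DEL x): {}
  after event 2 (t=14: DEL x): {}
  after event 3 (t=18: DEL y): {}
  after event 4 (t=25: SET z = 27): {z=27}
  after event 5 (t=32: SET y = 43): {y=43, z=27}
  after event 6 (t=38: SET y = 36): {y=36, z=27}
  after event 7 (t=47: SET y = -17): {y=-17, z=27}
  after event 8 (t=52: INC y by 11): {y=-6, z=27}
  after event 9 (t=61: SET z = -8): {y=-6, z=-8}
  after event 10 (t=63: SET x = 21): {x=21, y=-6, z=-8}

Answer: {x=21, y=-6, z=-8}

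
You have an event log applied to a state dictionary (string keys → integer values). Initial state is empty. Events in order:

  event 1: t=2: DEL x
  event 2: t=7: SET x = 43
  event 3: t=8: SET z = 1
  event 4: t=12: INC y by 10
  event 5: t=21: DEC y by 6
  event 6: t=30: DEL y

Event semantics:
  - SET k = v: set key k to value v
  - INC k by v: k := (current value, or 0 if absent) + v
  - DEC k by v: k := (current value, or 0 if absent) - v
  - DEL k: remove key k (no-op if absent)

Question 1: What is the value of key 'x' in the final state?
Answer: 43

Derivation:
Track key 'x' through all 6 events:
  event 1 (t=2: DEL x): x (absent) -> (absent)
  event 2 (t=7: SET x = 43): x (absent) -> 43
  event 3 (t=8: SET z = 1): x unchanged
  event 4 (t=12: INC y by 10): x unchanged
  event 5 (t=21: DEC y by 6): x unchanged
  event 6 (t=30: DEL y): x unchanged
Final: x = 43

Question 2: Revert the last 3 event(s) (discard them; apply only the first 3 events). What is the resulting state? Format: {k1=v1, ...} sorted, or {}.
Answer: {x=43, z=1}

Derivation:
Keep first 3 events (discard last 3):
  after event 1 (t=2: DEL x): {}
  after event 2 (t=7: SET x = 43): {x=43}
  after event 3 (t=8: SET z = 1): {x=43, z=1}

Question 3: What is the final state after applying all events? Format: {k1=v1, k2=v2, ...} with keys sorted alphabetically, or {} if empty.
  after event 1 (t=2: DEL x): {}
  after event 2 (t=7: SET x = 43): {x=43}
  after event 3 (t=8: SET z = 1): {x=43, z=1}
  after event 4 (t=12: INC y by 10): {x=43, y=10, z=1}
  after event 5 (t=21: DEC y by 6): {x=43, y=4, z=1}
  after event 6 (t=30: DEL y): {x=43, z=1}

Answer: {x=43, z=1}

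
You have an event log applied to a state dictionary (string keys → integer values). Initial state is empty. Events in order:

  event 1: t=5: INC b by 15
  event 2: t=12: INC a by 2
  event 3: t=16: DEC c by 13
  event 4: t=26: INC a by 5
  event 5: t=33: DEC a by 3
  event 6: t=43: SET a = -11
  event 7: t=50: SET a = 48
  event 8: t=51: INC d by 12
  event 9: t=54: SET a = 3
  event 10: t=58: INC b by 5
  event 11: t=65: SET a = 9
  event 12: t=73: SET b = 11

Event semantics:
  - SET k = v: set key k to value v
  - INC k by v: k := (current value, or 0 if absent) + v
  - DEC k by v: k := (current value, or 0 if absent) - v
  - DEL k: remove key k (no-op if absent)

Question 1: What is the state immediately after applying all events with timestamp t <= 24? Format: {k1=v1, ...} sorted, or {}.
Answer: {a=2, b=15, c=-13}

Derivation:
Apply events with t <= 24 (3 events):
  after event 1 (t=5: INC b by 15): {b=15}
  after event 2 (t=12: INC a by 2): {a=2, b=15}
  after event 3 (t=16: DEC c by 13): {a=2, b=15, c=-13}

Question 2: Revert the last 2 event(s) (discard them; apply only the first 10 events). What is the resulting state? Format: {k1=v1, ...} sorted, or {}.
Answer: {a=3, b=20, c=-13, d=12}

Derivation:
Keep first 10 events (discard last 2):
  after event 1 (t=5: INC b by 15): {b=15}
  after event 2 (t=12: INC a by 2): {a=2, b=15}
  after event 3 (t=16: DEC c by 13): {a=2, b=15, c=-13}
  after event 4 (t=26: INC a by 5): {a=7, b=15, c=-13}
  after event 5 (t=33: DEC a by 3): {a=4, b=15, c=-13}
  after event 6 (t=43: SET a = -11): {a=-11, b=15, c=-13}
  after event 7 (t=50: SET a = 48): {a=48, b=15, c=-13}
  after event 8 (t=51: INC d by 12): {a=48, b=15, c=-13, d=12}
  after event 9 (t=54: SET a = 3): {a=3, b=15, c=-13, d=12}
  after event 10 (t=58: INC b by 5): {a=3, b=20, c=-13, d=12}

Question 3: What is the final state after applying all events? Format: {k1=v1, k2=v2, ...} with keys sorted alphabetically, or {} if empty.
  after event 1 (t=5: INC b by 15): {b=15}
  after event 2 (t=12: INC a by 2): {a=2, b=15}
  after event 3 (t=16: DEC c by 13): {a=2, b=15, c=-13}
  after event 4 (t=26: INC a by 5): {a=7, b=15, c=-13}
  after event 5 (t=33: DEC a by 3): {a=4, b=15, c=-13}
  after event 6 (t=43: SET a = -11): {a=-11, b=15, c=-13}
  after event 7 (t=50: SET a = 48): {a=48, b=15, c=-13}
  after event 8 (t=51: INC d by 12): {a=48, b=15, c=-13, d=12}
  after event 9 (t=54: SET a = 3): {a=3, b=15, c=-13, d=12}
  after event 10 (t=58: INC b by 5): {a=3, b=20, c=-13, d=12}
  after event 11 (t=65: SET a = 9): {a=9, b=20, c=-13, d=12}
  after event 12 (t=73: SET b = 11): {a=9, b=11, c=-13, d=12}

Answer: {a=9, b=11, c=-13, d=12}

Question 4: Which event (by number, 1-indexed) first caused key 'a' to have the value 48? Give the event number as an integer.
Answer: 7

Derivation:
Looking for first event where a becomes 48:
  event 2: a = 2
  event 3: a = 2
  event 4: a = 7
  event 5: a = 4
  event 6: a = -11
  event 7: a -11 -> 48  <-- first match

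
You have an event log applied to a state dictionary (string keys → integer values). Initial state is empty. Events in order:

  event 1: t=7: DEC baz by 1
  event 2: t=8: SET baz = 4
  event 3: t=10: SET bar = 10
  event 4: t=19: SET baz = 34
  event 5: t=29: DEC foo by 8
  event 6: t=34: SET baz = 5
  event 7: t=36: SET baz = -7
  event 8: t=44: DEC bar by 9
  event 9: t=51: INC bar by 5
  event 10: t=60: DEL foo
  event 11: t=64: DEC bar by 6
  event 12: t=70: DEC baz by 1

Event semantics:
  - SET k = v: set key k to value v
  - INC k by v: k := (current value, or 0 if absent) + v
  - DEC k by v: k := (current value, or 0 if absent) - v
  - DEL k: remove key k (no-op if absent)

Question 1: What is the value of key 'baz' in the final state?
Track key 'baz' through all 12 events:
  event 1 (t=7: DEC baz by 1): baz (absent) -> -1
  event 2 (t=8: SET baz = 4): baz -1 -> 4
  event 3 (t=10: SET bar = 10): baz unchanged
  event 4 (t=19: SET baz = 34): baz 4 -> 34
  event 5 (t=29: DEC foo by 8): baz unchanged
  event 6 (t=34: SET baz = 5): baz 34 -> 5
  event 7 (t=36: SET baz = -7): baz 5 -> -7
  event 8 (t=44: DEC bar by 9): baz unchanged
  event 9 (t=51: INC bar by 5): baz unchanged
  event 10 (t=60: DEL foo): baz unchanged
  event 11 (t=64: DEC bar by 6): baz unchanged
  event 12 (t=70: DEC baz by 1): baz -7 -> -8
Final: baz = -8

Answer: -8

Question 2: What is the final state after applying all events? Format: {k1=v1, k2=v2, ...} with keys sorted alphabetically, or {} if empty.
Answer: {bar=0, baz=-8}

Derivation:
  after event 1 (t=7: DEC baz by 1): {baz=-1}
  after event 2 (t=8: SET baz = 4): {baz=4}
  after event 3 (t=10: SET bar = 10): {bar=10, baz=4}
  after event 4 (t=19: SET baz = 34): {bar=10, baz=34}
  after event 5 (t=29: DEC foo by 8): {bar=10, baz=34, foo=-8}
  after event 6 (t=34: SET baz = 5): {bar=10, baz=5, foo=-8}
  after event 7 (t=36: SET baz = -7): {bar=10, baz=-7, foo=-8}
  after event 8 (t=44: DEC bar by 9): {bar=1, baz=-7, foo=-8}
  after event 9 (t=51: INC bar by 5): {bar=6, baz=-7, foo=-8}
  after event 10 (t=60: DEL foo): {bar=6, baz=-7}
  after event 11 (t=64: DEC bar by 6): {bar=0, baz=-7}
  after event 12 (t=70: DEC baz by 1): {bar=0, baz=-8}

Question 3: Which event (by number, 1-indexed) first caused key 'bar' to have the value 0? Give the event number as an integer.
Looking for first event where bar becomes 0:
  event 3: bar = 10
  event 4: bar = 10
  event 5: bar = 10
  event 6: bar = 10
  event 7: bar = 10
  event 8: bar = 1
  event 9: bar = 6
  event 10: bar = 6
  event 11: bar 6 -> 0  <-- first match

Answer: 11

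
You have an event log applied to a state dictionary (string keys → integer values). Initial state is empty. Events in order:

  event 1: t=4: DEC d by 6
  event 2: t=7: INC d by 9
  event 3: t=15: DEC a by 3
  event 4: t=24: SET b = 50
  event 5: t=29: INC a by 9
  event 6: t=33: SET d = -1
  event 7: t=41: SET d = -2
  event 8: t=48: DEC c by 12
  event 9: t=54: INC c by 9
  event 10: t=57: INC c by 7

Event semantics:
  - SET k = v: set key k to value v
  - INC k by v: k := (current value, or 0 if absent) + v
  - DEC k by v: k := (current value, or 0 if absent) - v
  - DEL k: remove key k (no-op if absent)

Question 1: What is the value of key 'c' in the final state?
Track key 'c' through all 10 events:
  event 1 (t=4: DEC d by 6): c unchanged
  event 2 (t=7: INC d by 9): c unchanged
  event 3 (t=15: DEC a by 3): c unchanged
  event 4 (t=24: SET b = 50): c unchanged
  event 5 (t=29: INC a by 9): c unchanged
  event 6 (t=33: SET d = -1): c unchanged
  event 7 (t=41: SET d = -2): c unchanged
  event 8 (t=48: DEC c by 12): c (absent) -> -12
  event 9 (t=54: INC c by 9): c -12 -> -3
  event 10 (t=57: INC c by 7): c -3 -> 4
Final: c = 4

Answer: 4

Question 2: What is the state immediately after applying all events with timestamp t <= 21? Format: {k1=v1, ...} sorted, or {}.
Apply events with t <= 21 (3 events):
  after event 1 (t=4: DEC d by 6): {d=-6}
  after event 2 (t=7: INC d by 9): {d=3}
  after event 3 (t=15: DEC a by 3): {a=-3, d=3}

Answer: {a=-3, d=3}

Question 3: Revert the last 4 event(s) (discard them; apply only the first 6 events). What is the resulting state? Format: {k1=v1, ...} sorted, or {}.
Answer: {a=6, b=50, d=-1}

Derivation:
Keep first 6 events (discard last 4):
  after event 1 (t=4: DEC d by 6): {d=-6}
  after event 2 (t=7: INC d by 9): {d=3}
  after event 3 (t=15: DEC a by 3): {a=-3, d=3}
  after event 4 (t=24: SET b = 50): {a=-3, b=50, d=3}
  after event 5 (t=29: INC a by 9): {a=6, b=50, d=3}
  after event 6 (t=33: SET d = -1): {a=6, b=50, d=-1}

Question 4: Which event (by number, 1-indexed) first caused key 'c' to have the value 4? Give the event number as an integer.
Looking for first event where c becomes 4:
  event 8: c = -12
  event 9: c = -3
  event 10: c -3 -> 4  <-- first match

Answer: 10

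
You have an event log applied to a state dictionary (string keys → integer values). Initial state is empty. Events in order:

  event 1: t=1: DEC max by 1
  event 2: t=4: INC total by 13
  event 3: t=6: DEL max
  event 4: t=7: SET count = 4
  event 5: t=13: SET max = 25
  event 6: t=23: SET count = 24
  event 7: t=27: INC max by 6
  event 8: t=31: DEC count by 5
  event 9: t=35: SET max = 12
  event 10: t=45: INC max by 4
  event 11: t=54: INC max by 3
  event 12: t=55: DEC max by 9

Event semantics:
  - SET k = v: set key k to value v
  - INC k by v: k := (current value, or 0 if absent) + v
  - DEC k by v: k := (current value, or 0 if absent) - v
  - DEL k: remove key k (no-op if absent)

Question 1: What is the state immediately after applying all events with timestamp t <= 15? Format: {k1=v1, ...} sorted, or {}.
Apply events with t <= 15 (5 events):
  after event 1 (t=1: DEC max by 1): {max=-1}
  after event 2 (t=4: INC total by 13): {max=-1, total=13}
  after event 3 (t=6: DEL max): {total=13}
  after event 4 (t=7: SET count = 4): {count=4, total=13}
  after event 5 (t=13: SET max = 25): {count=4, max=25, total=13}

Answer: {count=4, max=25, total=13}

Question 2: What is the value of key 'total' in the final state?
Answer: 13

Derivation:
Track key 'total' through all 12 events:
  event 1 (t=1: DEC max by 1): total unchanged
  event 2 (t=4: INC total by 13): total (absent) -> 13
  event 3 (t=6: DEL max): total unchanged
  event 4 (t=7: SET count = 4): total unchanged
  event 5 (t=13: SET max = 25): total unchanged
  event 6 (t=23: SET count = 24): total unchanged
  event 7 (t=27: INC max by 6): total unchanged
  event 8 (t=31: DEC count by 5): total unchanged
  event 9 (t=35: SET max = 12): total unchanged
  event 10 (t=45: INC max by 4): total unchanged
  event 11 (t=54: INC max by 3): total unchanged
  event 12 (t=55: DEC max by 9): total unchanged
Final: total = 13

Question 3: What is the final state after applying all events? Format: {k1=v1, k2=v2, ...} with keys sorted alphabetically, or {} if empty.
  after event 1 (t=1: DEC max by 1): {max=-1}
  after event 2 (t=4: INC total by 13): {max=-1, total=13}
  after event 3 (t=6: DEL max): {total=13}
  after event 4 (t=7: SET count = 4): {count=4, total=13}
  after event 5 (t=13: SET max = 25): {count=4, max=25, total=13}
  after event 6 (t=23: SET count = 24): {count=24, max=25, total=13}
  after event 7 (t=27: INC max by 6): {count=24, max=31, total=13}
  after event 8 (t=31: DEC count by 5): {count=19, max=31, total=13}
  after event 9 (t=35: SET max = 12): {count=19, max=12, total=13}
  after event 10 (t=45: INC max by 4): {count=19, max=16, total=13}
  after event 11 (t=54: INC max by 3): {count=19, max=19, total=13}
  after event 12 (t=55: DEC max by 9): {count=19, max=10, total=13}

Answer: {count=19, max=10, total=13}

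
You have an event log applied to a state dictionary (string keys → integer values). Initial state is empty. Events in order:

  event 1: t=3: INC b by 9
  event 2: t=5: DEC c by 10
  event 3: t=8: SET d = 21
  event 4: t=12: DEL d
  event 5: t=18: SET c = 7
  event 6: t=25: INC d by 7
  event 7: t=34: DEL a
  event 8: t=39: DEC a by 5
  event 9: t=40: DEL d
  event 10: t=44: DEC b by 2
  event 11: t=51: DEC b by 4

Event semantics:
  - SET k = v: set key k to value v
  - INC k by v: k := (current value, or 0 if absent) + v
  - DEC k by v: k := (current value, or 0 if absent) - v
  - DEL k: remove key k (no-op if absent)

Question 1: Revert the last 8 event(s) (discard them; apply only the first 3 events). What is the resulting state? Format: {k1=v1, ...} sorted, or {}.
Answer: {b=9, c=-10, d=21}

Derivation:
Keep first 3 events (discard last 8):
  after event 1 (t=3: INC b by 9): {b=9}
  after event 2 (t=5: DEC c by 10): {b=9, c=-10}
  after event 3 (t=8: SET d = 21): {b=9, c=-10, d=21}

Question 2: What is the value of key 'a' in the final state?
Track key 'a' through all 11 events:
  event 1 (t=3: INC b by 9): a unchanged
  event 2 (t=5: DEC c by 10): a unchanged
  event 3 (t=8: SET d = 21): a unchanged
  event 4 (t=12: DEL d): a unchanged
  event 5 (t=18: SET c = 7): a unchanged
  event 6 (t=25: INC d by 7): a unchanged
  event 7 (t=34: DEL a): a (absent) -> (absent)
  event 8 (t=39: DEC a by 5): a (absent) -> -5
  event 9 (t=40: DEL d): a unchanged
  event 10 (t=44: DEC b by 2): a unchanged
  event 11 (t=51: DEC b by 4): a unchanged
Final: a = -5

Answer: -5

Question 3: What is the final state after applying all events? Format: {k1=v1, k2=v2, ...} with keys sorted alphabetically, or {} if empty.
  after event 1 (t=3: INC b by 9): {b=9}
  after event 2 (t=5: DEC c by 10): {b=9, c=-10}
  after event 3 (t=8: SET d = 21): {b=9, c=-10, d=21}
  after event 4 (t=12: DEL d): {b=9, c=-10}
  after event 5 (t=18: SET c = 7): {b=9, c=7}
  after event 6 (t=25: INC d by 7): {b=9, c=7, d=7}
  after event 7 (t=34: DEL a): {b=9, c=7, d=7}
  after event 8 (t=39: DEC a by 5): {a=-5, b=9, c=7, d=7}
  after event 9 (t=40: DEL d): {a=-5, b=9, c=7}
  after event 10 (t=44: DEC b by 2): {a=-5, b=7, c=7}
  after event 11 (t=51: DEC b by 4): {a=-5, b=3, c=7}

Answer: {a=-5, b=3, c=7}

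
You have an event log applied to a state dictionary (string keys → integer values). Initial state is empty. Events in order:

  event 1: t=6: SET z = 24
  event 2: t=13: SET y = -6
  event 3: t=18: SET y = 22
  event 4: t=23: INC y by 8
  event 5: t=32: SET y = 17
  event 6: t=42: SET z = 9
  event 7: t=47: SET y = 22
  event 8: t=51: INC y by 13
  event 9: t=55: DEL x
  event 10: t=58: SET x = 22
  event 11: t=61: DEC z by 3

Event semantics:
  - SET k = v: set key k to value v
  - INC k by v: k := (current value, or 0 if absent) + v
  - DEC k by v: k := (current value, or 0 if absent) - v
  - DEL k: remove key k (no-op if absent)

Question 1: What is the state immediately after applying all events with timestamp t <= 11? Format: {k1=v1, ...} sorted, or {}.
Answer: {z=24}

Derivation:
Apply events with t <= 11 (1 events):
  after event 1 (t=6: SET z = 24): {z=24}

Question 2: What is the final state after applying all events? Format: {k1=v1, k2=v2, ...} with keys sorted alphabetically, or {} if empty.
Answer: {x=22, y=35, z=6}

Derivation:
  after event 1 (t=6: SET z = 24): {z=24}
  after event 2 (t=13: SET y = -6): {y=-6, z=24}
  after event 3 (t=18: SET y = 22): {y=22, z=24}
  after event 4 (t=23: INC y by 8): {y=30, z=24}
  after event 5 (t=32: SET y = 17): {y=17, z=24}
  after event 6 (t=42: SET z = 9): {y=17, z=9}
  after event 7 (t=47: SET y = 22): {y=22, z=9}
  after event 8 (t=51: INC y by 13): {y=35, z=9}
  after event 9 (t=55: DEL x): {y=35, z=9}
  after event 10 (t=58: SET x = 22): {x=22, y=35, z=9}
  after event 11 (t=61: DEC z by 3): {x=22, y=35, z=6}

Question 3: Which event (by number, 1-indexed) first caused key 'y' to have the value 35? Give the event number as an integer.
Answer: 8

Derivation:
Looking for first event where y becomes 35:
  event 2: y = -6
  event 3: y = 22
  event 4: y = 30
  event 5: y = 17
  event 6: y = 17
  event 7: y = 22
  event 8: y 22 -> 35  <-- first match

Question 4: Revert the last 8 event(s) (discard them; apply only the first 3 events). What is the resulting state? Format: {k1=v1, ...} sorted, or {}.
Keep first 3 events (discard last 8):
  after event 1 (t=6: SET z = 24): {z=24}
  after event 2 (t=13: SET y = -6): {y=-6, z=24}
  after event 3 (t=18: SET y = 22): {y=22, z=24}

Answer: {y=22, z=24}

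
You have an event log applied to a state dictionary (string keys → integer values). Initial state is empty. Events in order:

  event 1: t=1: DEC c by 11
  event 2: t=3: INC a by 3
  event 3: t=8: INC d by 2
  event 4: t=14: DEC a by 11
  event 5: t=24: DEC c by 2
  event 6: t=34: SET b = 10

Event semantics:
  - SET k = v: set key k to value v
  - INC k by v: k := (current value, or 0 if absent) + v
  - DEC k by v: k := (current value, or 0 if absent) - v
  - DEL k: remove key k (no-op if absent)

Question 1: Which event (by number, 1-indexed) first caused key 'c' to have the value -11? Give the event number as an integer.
Answer: 1

Derivation:
Looking for first event where c becomes -11:
  event 1: c (absent) -> -11  <-- first match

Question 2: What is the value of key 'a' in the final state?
Track key 'a' through all 6 events:
  event 1 (t=1: DEC c by 11): a unchanged
  event 2 (t=3: INC a by 3): a (absent) -> 3
  event 3 (t=8: INC d by 2): a unchanged
  event 4 (t=14: DEC a by 11): a 3 -> -8
  event 5 (t=24: DEC c by 2): a unchanged
  event 6 (t=34: SET b = 10): a unchanged
Final: a = -8

Answer: -8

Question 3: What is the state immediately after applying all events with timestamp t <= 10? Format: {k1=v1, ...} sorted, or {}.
Answer: {a=3, c=-11, d=2}

Derivation:
Apply events with t <= 10 (3 events):
  after event 1 (t=1: DEC c by 11): {c=-11}
  after event 2 (t=3: INC a by 3): {a=3, c=-11}
  after event 3 (t=8: INC d by 2): {a=3, c=-11, d=2}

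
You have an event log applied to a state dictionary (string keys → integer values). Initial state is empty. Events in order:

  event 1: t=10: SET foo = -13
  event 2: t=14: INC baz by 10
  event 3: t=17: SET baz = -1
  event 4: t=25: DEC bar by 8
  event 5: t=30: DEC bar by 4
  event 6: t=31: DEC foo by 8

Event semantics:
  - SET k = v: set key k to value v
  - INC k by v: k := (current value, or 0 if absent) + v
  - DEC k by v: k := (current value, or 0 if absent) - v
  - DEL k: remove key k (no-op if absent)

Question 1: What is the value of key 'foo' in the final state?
Track key 'foo' through all 6 events:
  event 1 (t=10: SET foo = -13): foo (absent) -> -13
  event 2 (t=14: INC baz by 10): foo unchanged
  event 3 (t=17: SET baz = -1): foo unchanged
  event 4 (t=25: DEC bar by 8): foo unchanged
  event 5 (t=30: DEC bar by 4): foo unchanged
  event 6 (t=31: DEC foo by 8): foo -13 -> -21
Final: foo = -21

Answer: -21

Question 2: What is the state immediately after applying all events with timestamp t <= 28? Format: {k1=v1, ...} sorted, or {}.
Answer: {bar=-8, baz=-1, foo=-13}

Derivation:
Apply events with t <= 28 (4 events):
  after event 1 (t=10: SET foo = -13): {foo=-13}
  after event 2 (t=14: INC baz by 10): {baz=10, foo=-13}
  after event 3 (t=17: SET baz = -1): {baz=-1, foo=-13}
  after event 4 (t=25: DEC bar by 8): {bar=-8, baz=-1, foo=-13}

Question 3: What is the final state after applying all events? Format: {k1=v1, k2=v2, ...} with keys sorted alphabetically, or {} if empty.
Answer: {bar=-12, baz=-1, foo=-21}

Derivation:
  after event 1 (t=10: SET foo = -13): {foo=-13}
  after event 2 (t=14: INC baz by 10): {baz=10, foo=-13}
  after event 3 (t=17: SET baz = -1): {baz=-1, foo=-13}
  after event 4 (t=25: DEC bar by 8): {bar=-8, baz=-1, foo=-13}
  after event 5 (t=30: DEC bar by 4): {bar=-12, baz=-1, foo=-13}
  after event 6 (t=31: DEC foo by 8): {bar=-12, baz=-1, foo=-21}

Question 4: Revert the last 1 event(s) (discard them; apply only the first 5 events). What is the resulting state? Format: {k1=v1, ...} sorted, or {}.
Keep first 5 events (discard last 1):
  after event 1 (t=10: SET foo = -13): {foo=-13}
  after event 2 (t=14: INC baz by 10): {baz=10, foo=-13}
  after event 3 (t=17: SET baz = -1): {baz=-1, foo=-13}
  after event 4 (t=25: DEC bar by 8): {bar=-8, baz=-1, foo=-13}
  after event 5 (t=30: DEC bar by 4): {bar=-12, baz=-1, foo=-13}

Answer: {bar=-12, baz=-1, foo=-13}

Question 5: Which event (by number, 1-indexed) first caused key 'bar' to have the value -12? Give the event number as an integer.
Answer: 5

Derivation:
Looking for first event where bar becomes -12:
  event 4: bar = -8
  event 5: bar -8 -> -12  <-- first match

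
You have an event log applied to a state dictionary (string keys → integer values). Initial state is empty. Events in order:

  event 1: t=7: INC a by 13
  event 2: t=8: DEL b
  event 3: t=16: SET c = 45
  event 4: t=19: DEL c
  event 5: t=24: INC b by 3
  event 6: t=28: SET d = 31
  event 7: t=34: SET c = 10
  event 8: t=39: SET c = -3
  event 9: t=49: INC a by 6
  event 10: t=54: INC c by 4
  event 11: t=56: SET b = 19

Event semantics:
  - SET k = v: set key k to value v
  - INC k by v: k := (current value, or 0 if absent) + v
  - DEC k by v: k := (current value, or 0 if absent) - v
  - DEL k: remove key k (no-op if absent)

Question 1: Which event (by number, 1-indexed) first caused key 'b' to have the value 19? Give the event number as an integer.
Looking for first event where b becomes 19:
  event 5: b = 3
  event 6: b = 3
  event 7: b = 3
  event 8: b = 3
  event 9: b = 3
  event 10: b = 3
  event 11: b 3 -> 19  <-- first match

Answer: 11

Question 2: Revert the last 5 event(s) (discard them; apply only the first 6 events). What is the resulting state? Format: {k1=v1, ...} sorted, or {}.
Keep first 6 events (discard last 5):
  after event 1 (t=7: INC a by 13): {a=13}
  after event 2 (t=8: DEL b): {a=13}
  after event 3 (t=16: SET c = 45): {a=13, c=45}
  after event 4 (t=19: DEL c): {a=13}
  after event 5 (t=24: INC b by 3): {a=13, b=3}
  after event 6 (t=28: SET d = 31): {a=13, b=3, d=31}

Answer: {a=13, b=3, d=31}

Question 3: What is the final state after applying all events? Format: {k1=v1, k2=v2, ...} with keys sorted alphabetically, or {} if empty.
Answer: {a=19, b=19, c=1, d=31}

Derivation:
  after event 1 (t=7: INC a by 13): {a=13}
  after event 2 (t=8: DEL b): {a=13}
  after event 3 (t=16: SET c = 45): {a=13, c=45}
  after event 4 (t=19: DEL c): {a=13}
  after event 5 (t=24: INC b by 3): {a=13, b=3}
  after event 6 (t=28: SET d = 31): {a=13, b=3, d=31}
  after event 7 (t=34: SET c = 10): {a=13, b=3, c=10, d=31}
  after event 8 (t=39: SET c = -3): {a=13, b=3, c=-3, d=31}
  after event 9 (t=49: INC a by 6): {a=19, b=3, c=-3, d=31}
  after event 10 (t=54: INC c by 4): {a=19, b=3, c=1, d=31}
  after event 11 (t=56: SET b = 19): {a=19, b=19, c=1, d=31}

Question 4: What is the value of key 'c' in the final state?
Track key 'c' through all 11 events:
  event 1 (t=7: INC a by 13): c unchanged
  event 2 (t=8: DEL b): c unchanged
  event 3 (t=16: SET c = 45): c (absent) -> 45
  event 4 (t=19: DEL c): c 45 -> (absent)
  event 5 (t=24: INC b by 3): c unchanged
  event 6 (t=28: SET d = 31): c unchanged
  event 7 (t=34: SET c = 10): c (absent) -> 10
  event 8 (t=39: SET c = -3): c 10 -> -3
  event 9 (t=49: INC a by 6): c unchanged
  event 10 (t=54: INC c by 4): c -3 -> 1
  event 11 (t=56: SET b = 19): c unchanged
Final: c = 1

Answer: 1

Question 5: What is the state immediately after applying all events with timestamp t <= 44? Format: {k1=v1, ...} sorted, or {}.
Answer: {a=13, b=3, c=-3, d=31}

Derivation:
Apply events with t <= 44 (8 events):
  after event 1 (t=7: INC a by 13): {a=13}
  after event 2 (t=8: DEL b): {a=13}
  after event 3 (t=16: SET c = 45): {a=13, c=45}
  after event 4 (t=19: DEL c): {a=13}
  after event 5 (t=24: INC b by 3): {a=13, b=3}
  after event 6 (t=28: SET d = 31): {a=13, b=3, d=31}
  after event 7 (t=34: SET c = 10): {a=13, b=3, c=10, d=31}
  after event 8 (t=39: SET c = -3): {a=13, b=3, c=-3, d=31}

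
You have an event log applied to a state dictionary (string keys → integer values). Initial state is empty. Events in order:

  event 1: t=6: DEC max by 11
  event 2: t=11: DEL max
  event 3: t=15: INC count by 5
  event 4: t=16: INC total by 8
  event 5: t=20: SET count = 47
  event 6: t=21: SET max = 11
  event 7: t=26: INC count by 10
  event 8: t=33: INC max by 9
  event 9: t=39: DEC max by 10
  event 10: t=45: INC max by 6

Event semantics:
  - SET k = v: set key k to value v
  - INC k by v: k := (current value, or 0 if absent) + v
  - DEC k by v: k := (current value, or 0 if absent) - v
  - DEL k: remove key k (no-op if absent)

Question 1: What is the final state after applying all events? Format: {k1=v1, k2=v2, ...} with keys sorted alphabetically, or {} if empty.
Answer: {count=57, max=16, total=8}

Derivation:
  after event 1 (t=6: DEC max by 11): {max=-11}
  after event 2 (t=11: DEL max): {}
  after event 3 (t=15: INC count by 5): {count=5}
  after event 4 (t=16: INC total by 8): {count=5, total=8}
  after event 5 (t=20: SET count = 47): {count=47, total=8}
  after event 6 (t=21: SET max = 11): {count=47, max=11, total=8}
  after event 7 (t=26: INC count by 10): {count=57, max=11, total=8}
  after event 8 (t=33: INC max by 9): {count=57, max=20, total=8}
  after event 9 (t=39: DEC max by 10): {count=57, max=10, total=8}
  after event 10 (t=45: INC max by 6): {count=57, max=16, total=8}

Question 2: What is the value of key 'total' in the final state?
Track key 'total' through all 10 events:
  event 1 (t=6: DEC max by 11): total unchanged
  event 2 (t=11: DEL max): total unchanged
  event 3 (t=15: INC count by 5): total unchanged
  event 4 (t=16: INC total by 8): total (absent) -> 8
  event 5 (t=20: SET count = 47): total unchanged
  event 6 (t=21: SET max = 11): total unchanged
  event 7 (t=26: INC count by 10): total unchanged
  event 8 (t=33: INC max by 9): total unchanged
  event 9 (t=39: DEC max by 10): total unchanged
  event 10 (t=45: INC max by 6): total unchanged
Final: total = 8

Answer: 8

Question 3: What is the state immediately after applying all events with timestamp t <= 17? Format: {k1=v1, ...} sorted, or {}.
Answer: {count=5, total=8}

Derivation:
Apply events with t <= 17 (4 events):
  after event 1 (t=6: DEC max by 11): {max=-11}
  after event 2 (t=11: DEL max): {}
  after event 3 (t=15: INC count by 5): {count=5}
  after event 4 (t=16: INC total by 8): {count=5, total=8}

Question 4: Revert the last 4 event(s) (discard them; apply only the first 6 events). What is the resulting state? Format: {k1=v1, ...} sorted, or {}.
Keep first 6 events (discard last 4):
  after event 1 (t=6: DEC max by 11): {max=-11}
  after event 2 (t=11: DEL max): {}
  after event 3 (t=15: INC count by 5): {count=5}
  after event 4 (t=16: INC total by 8): {count=5, total=8}
  after event 5 (t=20: SET count = 47): {count=47, total=8}
  after event 6 (t=21: SET max = 11): {count=47, max=11, total=8}

Answer: {count=47, max=11, total=8}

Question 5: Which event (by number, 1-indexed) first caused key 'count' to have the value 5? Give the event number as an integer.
Answer: 3

Derivation:
Looking for first event where count becomes 5:
  event 3: count (absent) -> 5  <-- first match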